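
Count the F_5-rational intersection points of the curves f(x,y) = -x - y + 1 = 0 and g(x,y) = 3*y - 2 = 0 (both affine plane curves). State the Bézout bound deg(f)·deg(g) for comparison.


Common zeros: {(2, 4)}; count = 1; Bézout bound = 1.

deg(f) = 1, deg(g) = 1, so Bézout bound = 1.
Scan x ∈ F_5. For each x, list the y ∈ F_5 with f(x, y) ≡ 0 and those with g(x, y) ≡ 0 (mod 5); the common zeros in that column are the intersection.
  x = 0: f ≡ 0 at y ∈ {1}; g ≡ 0 at y ∈ {4}; common: ∅.
  x = 1: f ≡ 0 at y ∈ {0}; g ≡ 0 at y ∈ {4}; common: ∅.
  x = 2: f ≡ 0 at y ∈ {4}; g ≡ 0 at y ∈ {4}; common: {4}.
  x = 3: f ≡ 0 at y ∈ {3}; g ≡ 0 at y ∈ {4}; common: ∅.
  x = 4: f ≡ 0 at y ∈ {2}; g ≡ 0 at y ∈ {4}; common: ∅.
Collecting: common zeros = {(2, 4)}, so the count is 1.
Comparison with the Bézout bound: 1 ≤ 1 = deg(f)·deg(g), as expected for curves with no common component (the bound is attained).


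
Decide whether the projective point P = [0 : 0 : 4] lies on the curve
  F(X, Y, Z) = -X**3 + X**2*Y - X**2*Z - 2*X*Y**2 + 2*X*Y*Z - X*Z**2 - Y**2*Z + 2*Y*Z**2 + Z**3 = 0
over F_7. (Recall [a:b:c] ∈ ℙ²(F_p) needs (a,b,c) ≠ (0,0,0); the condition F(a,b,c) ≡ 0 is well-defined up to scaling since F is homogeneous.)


F(0,0,4) ≡ 1 (mod 7); P is NOT on the curve.

Evaluate F(0, 0, 4) term-by-term (mod 7).
  -X**3 ↦ -1·0·1·1 = 0
  X**2*Y ↦ 1·0·0·1 = 0
  -X**2*Z ↦ -1·0·1·4 = 0
  -2*X*Y**2 ↦ -2·0·0·1 = 0
  2*X*Y*Z ↦ 2·0·0·4 = 0
  -X*Z**2 ↦ -1·0·1·16 = 0
  -Y**2*Z ↦ -1·1·0·4 = 0
  2*Y*Z**2 ↦ 2·1·0·16 = 0
  Z**3 ↦ 1·1·1·64 = 64
Sum: F(0, 0, 4) = (0) + (0) + (0) + (0) + (0) + (0) + (0) + (0) + (64) = 64.
Reducing mod 7: 64 ≡ 1 (mod 7).
Since F(a, b, c) ≡ 1 ≠ 0 (mod 7), P does NOT lie on the curve.


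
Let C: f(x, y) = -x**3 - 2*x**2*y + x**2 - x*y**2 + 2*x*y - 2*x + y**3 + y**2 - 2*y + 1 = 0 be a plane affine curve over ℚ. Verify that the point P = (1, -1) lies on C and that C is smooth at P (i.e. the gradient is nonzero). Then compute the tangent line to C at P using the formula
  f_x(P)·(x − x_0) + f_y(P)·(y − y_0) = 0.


Tangent line at P: -2*x + y + 3 = 0.

Step 1: f(1, -1) = 0, so P lies on C.
Step 2: partial derivatives
  f_x(x, y) = -3*x**2 - 4*x*y + 2*x - y**2 + 2*y - 2, f_y(x, y) = -2*x**2 - 2*x*y + 2*x + 3*y**2 + 2*y - 2.
  f_x(P) = -2, f_y(P) = 1 (gradient nonzero, so P is smooth).
Step 3: tangent line at P: -2·(x − 1) + 1·(y − -1) = 0.
Expanding: -2*x + y + 3 = 0.


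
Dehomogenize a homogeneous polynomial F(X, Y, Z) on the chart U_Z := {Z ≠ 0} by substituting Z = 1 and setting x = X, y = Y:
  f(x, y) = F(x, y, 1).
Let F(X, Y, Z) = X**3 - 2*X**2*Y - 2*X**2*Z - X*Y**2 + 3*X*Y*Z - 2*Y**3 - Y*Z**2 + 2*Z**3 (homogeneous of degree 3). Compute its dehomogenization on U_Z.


f(x, y) = x**3 - 2*x**2*y - 2*x**2 - x*y**2 + 3*x*y - 2*y**3 - y + 2

On U_Z we set Z = 1. Each monomial c·X^i·Y^j·Z^k in F becomes c·x^i·y^j·1^k = c·x^i·y^j.
Substituting Z = 1: F(X, Y, 1) = x**3 - 2*x**2*y - 2*x**2 - x*y**2 + 3*x*y - 2*y**3 - y + 2.
Note: deg(f) ≤ deg(F) = 3; strict inequality happens when F is divisible by Z (lost terms).


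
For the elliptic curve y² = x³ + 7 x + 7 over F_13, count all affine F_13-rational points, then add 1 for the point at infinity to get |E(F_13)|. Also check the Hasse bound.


Affine points = {(2, 4), (2, 9), (3, 4), (3, 9), (7, 3), (7, 10), (8, 4), (8, 9), (12, 5), (12, 8)}; affine count = 10; |E(F_13)| = 11.

Discriminant check: Δ ∝ 4a³ + 27b² = 4·7³ + 27·7² = 4·343 + 27·49 ≡ 4 (mod 13). Nonzero ⇒ E is nonsingular.
For each x ∈ F_13, compute rhs = x³ + 7·x + 7 mod 13, then count y ∈ F_13 with y² ≡ rhs.
  x = 0: rhs = 7, matching y values: none (0 points).
  x = 1: rhs = 2, matching y values: none (0 points).
  x = 2: rhs = 3, matching y values: 4, 9 (2 points).
  x = 3: rhs = 3, matching y values: 4, 9 (2 points).
  x = 4: rhs = 8, matching y values: none (0 points).
  x = 5: rhs = 11, matching y values: none (0 points).
  x = 6: rhs = 5, matching y values: none (0 points).
  x = 7: rhs = 9, matching y values: 3, 10 (2 points).
  x = 8: rhs = 3, matching y values: 4, 9 (2 points).
  x = 9: rhs = 6, matching y values: none (0 points).
  x = 10: rhs = 11, matching y values: none (0 points).
  x = 11: rhs = 11, matching y values: none (0 points).
  x = 12: rhs = 12, matching y values: 5, 8 (2 points).
Total affine count: 10.
Full point count |E(F_13)| = 10 + 1 = 11.
Hasse bound: |11 − (13+1)| = |-3| = 3 ≤ 2√13 ≈ 7.2111 ✓.


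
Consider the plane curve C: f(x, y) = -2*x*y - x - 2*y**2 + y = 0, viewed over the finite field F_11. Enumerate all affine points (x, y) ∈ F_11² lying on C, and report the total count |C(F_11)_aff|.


Affine F_11-points: {(0, 0), (0, 6), (1, 2), (1, 3), (2, 7), (2, 8), (3, 4), (3, 10), (7, 1), (7, 9)}; count = 10.

For each of the 121 pairs (x, y) ∈ F_11², evaluate f(x, y) mod 11. Record the zeros.
  x = 0: [0↦0, 1↦10, 2↦5, 3↦7, 4↦5, 5↦10, 6↦0, 7↦8, 8↦1, 9↦1, 10↦8]  zeros at y ∈ {0, 6}
  x = 1: [0↦10, 1↦7, 2↦0, 3↦0, 4↦7, 5↦10, 6↦9, 7↦4, 8↦6, 9↦4, 10↦9]  zeros at y ∈ {2, 3}
  x = 2: [0↦9, 1↦4, 2↦6, 3↦4, 4↦9, 5↦10, 6↦7, 7↦0, 8↦0, 9↦7, 10↦10]  zeros at y ∈ {7, 8}
  x = 3: [0↦8, 1↦1, 2↦1, 3↦8, 4↦0, 5↦10, 6↦5, 7↦7, 8↦5, 9↦10, 10↦0]  zeros at y ∈ {4, 10}
  x = 4: [0↦7, 1↦9, 2↦7, 3↦1, 4↦2, 5↦10, 6↦3, 7↦3, 8↦10, 9↦2, 10↦1]  zeros at y ∈ ∅
  x = 5: [0↦6, 1↦6, 2↦2, 3↦5, 4↦4, 5↦10, 6↦1, 7↦10, 8↦4, 9↦5, 10↦2]  zeros at y ∈ ∅
  x = 6: [0↦5, 1↦3, 2↦8, 3↦9, 4↦6, 5↦10, 6↦10, 7↦6, 8↦9, 9↦8, 10↦3]  zeros at y ∈ ∅
  x = 7: [0↦4, 1↦0, 2↦3, 3↦2, 4↦8, 5↦10, 6↦8, 7↦2, 8↦3, 9↦0, 10↦4]  zeros at y ∈ {1, 9}
  x = 8: [0↦3, 1↦8, 2↦9, 3↦6, 4↦10, 5↦10, 6↦6, 7↦9, 8↦8, 9↦3, 10↦5]  zeros at y ∈ ∅
  x = 9: [0↦2, 1↦5, 2↦4, 3↦10, 4↦1, 5↦10, 6↦4, 7↦5, 8↦2, 9↦6, 10↦6]  zeros at y ∈ ∅
  x = 10: [0↦1, 1↦2, 2↦10, 3↦3, 4↦3, 5↦10, 6↦2, 7↦1, 8↦7, 9↦9, 10↦7]  zeros at y ∈ ∅
Collecting zeros: affine points = {(0, 0), (0, 6), (1, 2), (1, 3), (2, 7), (2, 8), (3, 4), (3, 10), (7, 1), (7, 9)}.
Total count |C(F_11)_aff| = 10.


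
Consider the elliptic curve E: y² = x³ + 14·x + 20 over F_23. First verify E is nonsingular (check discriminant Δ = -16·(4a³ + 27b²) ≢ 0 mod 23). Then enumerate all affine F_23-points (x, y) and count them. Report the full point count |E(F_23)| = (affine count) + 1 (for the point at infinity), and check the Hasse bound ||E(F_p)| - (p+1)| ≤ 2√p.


Affine points = {(1, 9), (1, 14), (4, 5), (4, 18), (5, 10), (5, 13), (7, 1), (7, 22), (8, 0), (9, 1), (9, 22), (14, 4), (14, 19), (16, 4), (16, 19), (18, 3), (18, 20)}; affine count = 17; |E(F_23)| = 18.

Discriminant check: Δ ∝ 4a³ + 27b² = 4·14³ + 27·20² = 4·2744 + 27·400 ≡ 18 (mod 23). Nonzero ⇒ E is nonsingular.
For each x ∈ F_23, compute rhs = x³ + 14·x + 20 mod 23, then count y ∈ F_23 with y² ≡ rhs.
  x = 0: rhs = 20, matching y values: none (0 points).
  x = 1: rhs = 12, matching y values: 9, 14 (2 points).
  x = 2: rhs = 10, matching y values: none (0 points).
  x = 3: rhs = 20, matching y values: none (0 points).
  x = 4: rhs = 2, matching y values: 5, 18 (2 points).
  x = 5: rhs = 8, matching y values: 10, 13 (2 points).
  x = 6: rhs = 21, matching y values: none (0 points).
  x = 7: rhs = 1, matching y values: 1, 22 (2 points).
  x = 8: rhs = 0, matching y values: 0 (1 points).
  x = 9: rhs = 1, matching y values: 1, 22 (2 points).
  x = 10: rhs = 10, matching y values: none (0 points).
  x = 11: rhs = 10, matching y values: none (0 points).
  x = 12: rhs = 7, matching y values: none (0 points).
  x = 13: rhs = 7, matching y values: none (0 points).
  x = 14: rhs = 16, matching y values: 4, 19 (2 points).
  x = 15: rhs = 17, matching y values: none (0 points).
  x = 16: rhs = 16, matching y values: 4, 19 (2 points).
  x = 17: rhs = 19, matching y values: none (0 points).
  x = 18: rhs = 9, matching y values: 3, 20 (2 points).
  x = 19: rhs = 15, matching y values: none (0 points).
  x = 20: rhs = 20, matching y values: none (0 points).
  x = 21: rhs = 7, matching y values: none (0 points).
  x = 22: rhs = 5, matching y values: none (0 points).
Total affine count: 17.
Full point count |E(F_23)| = 17 + 1 = 18.
Hasse bound: |18 − (23+1)| = |-6| = 6 ≤ 2√23 ≈ 9.5917 ✓.


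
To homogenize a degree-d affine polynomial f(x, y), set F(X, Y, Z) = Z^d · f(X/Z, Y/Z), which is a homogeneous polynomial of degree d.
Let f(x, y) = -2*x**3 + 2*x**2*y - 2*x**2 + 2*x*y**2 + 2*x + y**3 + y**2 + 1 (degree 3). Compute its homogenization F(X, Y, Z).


F(X, Y, Z) = -2*X**3 + 2*X**2*Y - 2*X**2*Z + 2*X*Y**2 + 2*X*Z**2 + Y**3 + Y**2*Z + Z**3

deg(f) = 3.
Substitute x = X/Z, y = Y/Z into f, then multiply by Z^3.
  monomial -2·x^3·y^0 ↦ -2·X^3·Y^0·Z^0.
  monomial 2·x^2·y^1 ↦ 2·X^2·Y^1·Z^0.
  monomial -2·x^2·y^0 ↦ -2·X^2·Y^0·Z^1.
  monomial 2·x^1·y^2 ↦ 2·X^1·Y^2·Z^0.
  monomial 2·x^1·y^0 ↦ 2·X^1·Y^0·Z^2.
  monomial 1·x^0·y^3 ↦ 1·X^0·Y^3·Z^0.
  monomial 1·x^0·y^2 ↦ 1·X^0·Y^2·Z^1.
  monomial 1·x^0·y^0 ↦ 1·X^0·Y^0·Z^3.
Collecting: F(X, Y, Z) = -2*X**3 + 2*X**2*Y - 2*X**2*Z + 2*X*Y**2 + 2*X*Z**2 + Y**3 + Y**2*Z + Z**3.


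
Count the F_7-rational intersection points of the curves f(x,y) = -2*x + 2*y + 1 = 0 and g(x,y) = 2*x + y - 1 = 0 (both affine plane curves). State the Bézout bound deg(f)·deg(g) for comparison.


Common zeros: {(4, 0)}; count = 1; Bézout bound = 1.

deg(f) = 1, deg(g) = 1, so Bézout bound = 1.
Scan x ∈ F_7. For each x, list the y ∈ F_7 with f(x, y) ≡ 0 and those with g(x, y) ≡ 0 (mod 7); the common zeros in that column are the intersection.
  x = 0: f ≡ 0 at y ∈ {3}; g ≡ 0 at y ∈ {1}; common: ∅.
  x = 1: f ≡ 0 at y ∈ {4}; g ≡ 0 at y ∈ {6}; common: ∅.
  x = 2: f ≡ 0 at y ∈ {5}; g ≡ 0 at y ∈ {4}; common: ∅.
  x = 3: f ≡ 0 at y ∈ {6}; g ≡ 0 at y ∈ {2}; common: ∅.
  x = 4: f ≡ 0 at y ∈ {0}; g ≡ 0 at y ∈ {0}; common: {0}.
  x = 5: f ≡ 0 at y ∈ {1}; g ≡ 0 at y ∈ {5}; common: ∅.
  x = 6: f ≡ 0 at y ∈ {2}; g ≡ 0 at y ∈ {3}; common: ∅.
Collecting: common zeros = {(4, 0)}, so the count is 1.
Comparison with the Bézout bound: 1 ≤ 1 = deg(f)·deg(g), as expected for curves with no common component (the bound is attained).


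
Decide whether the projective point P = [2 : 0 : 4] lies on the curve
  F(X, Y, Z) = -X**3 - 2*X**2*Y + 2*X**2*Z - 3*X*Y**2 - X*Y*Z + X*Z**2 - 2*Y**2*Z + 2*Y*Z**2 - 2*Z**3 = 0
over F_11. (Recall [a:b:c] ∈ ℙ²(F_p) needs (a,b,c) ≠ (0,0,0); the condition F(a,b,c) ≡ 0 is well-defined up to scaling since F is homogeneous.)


F(2,0,4) ≡ 5 (mod 11); P is NOT on the curve.

Evaluate F(2, 0, 4) term-by-term (mod 11).
  -X**3 ↦ -1·8·1·1 = -8
  -2*X**2*Y ↦ -2·4·0·1 = 0
  2*X**2*Z ↦ 2·4·1·4 = 32
  -3*X*Y**2 ↦ -3·2·0·1 = 0
  -X*Y*Z ↦ -1·2·0·4 = 0
  X*Z**2 ↦ 1·2·1·16 = 32
  -2*Y**2*Z ↦ -2·1·0·4 = 0
  2*Y*Z**2 ↦ 2·1·0·16 = 0
  -2*Z**3 ↦ -2·1·1·64 = -128
Sum: F(2, 0, 4) = (-8) + (0) + (32) + (0) + (0) + (32) + (0) + (0) + (-128) = -72.
Reducing mod 11: -72 ≡ 5 (mod 11).
Since F(a, b, c) ≡ 5 ≠ 0 (mod 11), P does NOT lie on the curve.


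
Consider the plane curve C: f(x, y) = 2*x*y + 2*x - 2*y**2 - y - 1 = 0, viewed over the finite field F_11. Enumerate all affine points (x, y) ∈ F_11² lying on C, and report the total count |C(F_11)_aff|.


Affine F_11-points: {(0, 2), (0, 3), (1, 1), (1, 5), (2, 9), (6, 0), (7, 4), (7, 8), (8, 6), (8, 7)}; count = 10.

For each of the 121 pairs (x, y) ∈ F_11², evaluate f(x, y) mod 11. Record the zeros.
  x = 0: [0↦10, 1↦7, 2↦0, 3↦0, 4↦7, 5↦10, 6↦9, 7↦4, 8↦6, 9↦4, 10↦9]  zeros at y ∈ {2, 3}
  x = 1: [0↦1, 1↦0, 2↦6, 3↦8, 4↦6, 5↦0, 6↦1, 7↦9, 8↦2, 9↦2, 10↦9]  zeros at y ∈ {1, 5}
  x = 2: [0↦3, 1↦4, 2↦1, 3↦5, 4↦5, 5↦1, 6↦4, 7↦3, 8↦9, 9↦0, 10↦9]  zeros at y ∈ {9}
  x = 3: [0↦5, 1↦8, 2↦7, 3↦2, 4↦4, 5↦2, 6↦7, 7↦8, 8↦5, 9↦9, 10↦9]  zeros at y ∈ ∅
  x = 4: [0↦7, 1↦1, 2↦2, 3↦10, 4↦3, 5↦3, 6↦10, 7↦2, 8↦1, 9↦7, 10↦9]  zeros at y ∈ ∅
  x = 5: [0↦9, 1↦5, 2↦8, 3↦7, 4↦2, 5↦4, 6↦2, 7↦7, 8↦8, 9↦5, 10↦9]  zeros at y ∈ ∅
  x = 6: [0↦0, 1↦9, 2↦3, 3↦4, 4↦1, 5↦5, 6↦5, 7↦1, 8↦4, 9↦3, 10↦9]  zeros at y ∈ {0}
  x = 7: [0↦2, 1↦2, 2↦9, 3↦1, 4↦0, 5↦6, 6↦8, 7↦6, 8↦0, 9↦1, 10↦9]  zeros at y ∈ {4, 8}
  x = 8: [0↦4, 1↦6, 2↦4, 3↦9, 4↦10, 5↦7, 6↦0, 7↦0, 8↦7, 9↦10, 10↦9]  zeros at y ∈ {6, 7}
  x = 9: [0↦6, 1↦10, 2↦10, 3↦6, 4↦9, 5↦8, 6↦3, 7↦5, 8↦3, 9↦8, 10↦9]  zeros at y ∈ ∅
  x = 10: [0↦8, 1↦3, 2↦5, 3↦3, 4↦8, 5↦9, 6↦6, 7↦10, 8↦10, 9↦6, 10↦9]  zeros at y ∈ ∅
Collecting zeros: affine points = {(0, 2), (0, 3), (1, 1), (1, 5), (2, 9), (6, 0), (7, 4), (7, 8), (8, 6), (8, 7)}.
Total count |C(F_11)_aff| = 10.


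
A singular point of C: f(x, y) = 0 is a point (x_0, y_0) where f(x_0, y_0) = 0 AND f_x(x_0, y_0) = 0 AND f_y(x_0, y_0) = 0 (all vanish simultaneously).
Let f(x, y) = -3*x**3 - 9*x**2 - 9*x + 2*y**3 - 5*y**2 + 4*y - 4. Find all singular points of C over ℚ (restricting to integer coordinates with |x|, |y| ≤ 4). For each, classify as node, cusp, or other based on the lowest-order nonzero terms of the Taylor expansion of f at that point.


Singular points: {(-1, 1)}; classification: cusp.

Compute partial derivatives:
  f_x = -9*x**2 - 18*x - 9.
  f_y = 6*y**2 - 10*y + 4.
Scan x_0 ∈ {−4, ..., 4}. For each x_0, f_y(x_0, y) is a polynomial in y; find its integer roots y ∈ {−4, ..., 4}, then test f_x and f at those candidates.
  x = -4: f_y(-4, y) = 6*y**2 - 10*y + 4; vanishes at y ∈ {1}. (-4, 1): f_x = -81 ≠ 0.
  x = -3: f_y(-3, y) = 6*y**2 - 10*y + 4; vanishes at y ∈ {1}. (-3, 1): f_x = -36 ≠ 0.
  x = -2: f_y(-2, y) = 6*y**2 - 10*y + 4; vanishes at y ∈ {1}. (-2, 1): f_x = -9 ≠ 0.
  x = -1: f_y(-1, y) = 6*y**2 - 10*y + 4; vanishes at y ∈ {1}. (-1, 1): f_x = 0, f = 0 — SINGULAR.
  x = 0: f_y(0, y) = 6*y**2 - 10*y + 4; vanishes at y ∈ {1}. (0, 1): f_x = -9 ≠ 0.
  x = 1: f_y(1, y) = 6*y**2 - 10*y + 4; vanishes at y ∈ {1}. (1, 1): f_x = -36 ≠ 0.
  x = 2: f_y(2, y) = 6*y**2 - 10*y + 4; vanishes at y ∈ {1}. (2, 1): f_x = -81 ≠ 0.
  x = 3: f_y(3, y) = 6*y**2 - 10*y + 4; vanishes at y ∈ {1}. (3, 1): f_x = -144 ≠ 0.
  x = 4: f_y(4, y) = 6*y**2 - 10*y + 4; vanishes at y ∈ {1}. (4, 1): f_x = -225 ≠ 0.
Only singular point on the grid: (-1, 1).
Classify: substitute x = -1 + u, y = 1 + v and expand: f = -3*u**3 + 2*v**3 + v**2.
No constant or linear terms (consistent with a singular point). Quadratic part: v**2. Cubic part: -3*u**3 + 2*v**3.
The quadratic part v**2 is a perfect square, so there is a single (double) tangent line v = 0, i.e. y = 1. Restricting the cubic part to that line (v = 0) leaves -3*u**3 ≠ 0, so f is not divisible by v and the branch is v² ≈ 3*u**3 to lowest order — this is a cusp.
Classification: cusp.


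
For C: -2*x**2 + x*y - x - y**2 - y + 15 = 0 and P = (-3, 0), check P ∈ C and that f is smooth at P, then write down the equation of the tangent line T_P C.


Tangent line at P: 11*x - 4*y + 33 = 0.

Step 1: f(-3, 0) = 0, so P lies on C.
Step 2: partial derivatives
  f_x(x, y) = -4*x + y - 1, f_y(x, y) = x - 2*y - 1.
  f_x(P) = 11, f_y(P) = -4 (gradient nonzero, so P is smooth).
Step 3: tangent line at P: 11·(x − -3) + -4·(y − 0) = 0.
Expanding: 11*x - 4*y + 33 = 0.


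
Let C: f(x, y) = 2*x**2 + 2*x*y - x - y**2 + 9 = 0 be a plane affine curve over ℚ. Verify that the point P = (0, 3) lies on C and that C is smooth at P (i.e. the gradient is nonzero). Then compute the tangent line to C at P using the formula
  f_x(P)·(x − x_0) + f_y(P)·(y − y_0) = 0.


Tangent line at P: 5*x - 6*y + 18 = 0.

Step 1: f(0, 3) = 0, so P lies on C.
Step 2: partial derivatives
  f_x(x, y) = 4*x + 2*y - 1, f_y(x, y) = 2*x - 2*y.
  f_x(P) = 5, f_y(P) = -6 (gradient nonzero, so P is smooth).
Step 3: tangent line at P: 5·(x − 0) + -6·(y − 3) = 0.
Expanding: 5*x - 6*y + 18 = 0.


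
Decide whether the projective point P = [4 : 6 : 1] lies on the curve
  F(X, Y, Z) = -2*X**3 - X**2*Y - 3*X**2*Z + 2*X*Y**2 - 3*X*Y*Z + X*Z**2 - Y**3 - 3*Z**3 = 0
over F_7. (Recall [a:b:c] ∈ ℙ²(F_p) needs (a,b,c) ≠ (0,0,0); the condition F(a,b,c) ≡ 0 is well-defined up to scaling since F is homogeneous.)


F(4,6,1) ≡ 2 (mod 7); P is NOT on the curve.

Evaluate F(4, 6, 1) term-by-term (mod 7).
  -2*X**3 ↦ -2·64·1·1 = -128
  -X**2*Y ↦ -1·16·6·1 = -96
  -3*X**2*Z ↦ -3·16·1·1 = -48
  2*X*Y**2 ↦ 2·4·36·1 = 288
  -3*X*Y*Z ↦ -3·4·6·1 = -72
  X*Z**2 ↦ 1·4·1·1 = 4
  -Y**3 ↦ -1·1·216·1 = -216
  -3*Z**3 ↦ -3·1·1·1 = -3
Sum: F(4, 6, 1) = (-128) + (-96) + (-48) + (288) + (-72) + (4) + (-216) + (-3) = -271.
Reducing mod 7: -271 ≡ 2 (mod 7).
Since F(a, b, c) ≡ 2 ≠ 0 (mod 7), P does NOT lie on the curve.


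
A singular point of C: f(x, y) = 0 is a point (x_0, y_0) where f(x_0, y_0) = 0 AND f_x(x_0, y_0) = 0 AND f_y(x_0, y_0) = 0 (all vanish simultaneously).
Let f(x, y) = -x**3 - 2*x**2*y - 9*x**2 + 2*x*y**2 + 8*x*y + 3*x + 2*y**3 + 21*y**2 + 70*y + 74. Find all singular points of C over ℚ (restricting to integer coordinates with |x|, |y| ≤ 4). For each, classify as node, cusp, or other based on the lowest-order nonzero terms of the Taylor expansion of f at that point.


Singular points: {(-1, -3)}; classification: cusp.

Compute partial derivatives:
  f_x = -3*x**2 - 4*x*y - 18*x + 2*y**2 + 8*y + 3.
  f_y = -2*x**2 + 4*x*y + 8*x + 6*y**2 + 42*y + 70.
Scan x_0 ∈ {−4, ..., 4}. For each x_0, f_y(x_0, y) is a polynomial in y; find its integer roots y ∈ {−4, ..., 4}, then test f_x and f at those candidates.
  x = -4: f_y(-4, y) = 6*y**2 + 26*y + 6; no integer root y with |y| ≤ 4.
  x = -3: f_y(-3, y) = 6*y**2 + 30*y + 28; no integer root y with |y| ≤ 4.
  x = -2: f_y(-2, y) = 6*y**2 + 34*y + 46; no integer root y with |y| ≤ 4.
  x = -1: f_y(-1, y) = 6*y**2 + 38*y + 60; vanishes at y ∈ {-3}. (-1, -3): f_x = 0, f = 0 — SINGULAR.
  x = 0: f_y(0, y) = 6*y**2 + 42*y + 70; no integer root y with |y| ≤ 4.
  x = 1: f_y(1, y) = 6*y**2 + 46*y + 76; no integer root y with |y| ≤ 4.
  x = 2: f_y(2, y) = 6*y**2 + 50*y + 78; no integer root y with |y| ≤ 4.
  x = 3: f_y(3, y) = 6*y**2 + 54*y + 76; no integer root y with |y| ≤ 4.
  x = 4: f_y(4, y) = 6*y**2 + 58*y + 70; no integer root y with |y| ≤ 4.
Only singular point on the grid: (-1, -3).
Classify: substitute x = -1 + u, y = -3 + v and expand: f = -u**3 - 2*u**2*v + 2*u*v**2 + 2*v**3 + v**2.
No constant or linear terms (consistent with a singular point). Quadratic part: v**2. Cubic part: -u**3 - 2*u**2*v + 2*u*v**2 + 2*v**3.
The quadratic part v**2 is a perfect square, so there is a single (double) tangent line v = 0, i.e. y = -3. Restricting the cubic part to that line (v = 0) leaves -u**3 ≠ 0, so f is not divisible by v and the branch is v² ≈ u**3 to lowest order — this is a cusp.
Classification: cusp.


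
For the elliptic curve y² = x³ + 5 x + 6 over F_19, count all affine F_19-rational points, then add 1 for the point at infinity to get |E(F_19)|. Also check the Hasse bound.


Affine points = {(0, 5), (0, 14), (2, 9), (2, 10), (5, 2), (5, 17), (6, 9), (6, 10), (7, 2), (7, 17), (8, 8), (8, 11), (9, 1), (9, 18), (10, 7), (10, 12), (11, 9), (11, 10), (13, 8), (13, 11), (15, 6), (15, 13), (17, 8), (17, 11), (18, 0)}; affine count = 25; |E(F_19)| = 26.

Discriminant check: Δ ∝ 4a³ + 27b² = 4·5³ + 27·6² = 4·125 + 27·36 ≡ 9 (mod 19). Nonzero ⇒ E is nonsingular.
For each x ∈ F_19, compute rhs = x³ + 5·x + 6 mod 19, then count y ∈ F_19 with y² ≡ rhs.
  x = 0: rhs = 6, matching y values: 5, 14 (2 points).
  x = 1: rhs = 12, matching y values: none (0 points).
  x = 2: rhs = 5, matching y values: 9, 10 (2 points).
  x = 3: rhs = 10, matching y values: none (0 points).
  x = 4: rhs = 14, matching y values: none (0 points).
  x = 5: rhs = 4, matching y values: 2, 17 (2 points).
  x = 6: rhs = 5, matching y values: 9, 10 (2 points).
  x = 7: rhs = 4, matching y values: 2, 17 (2 points).
  x = 8: rhs = 7, matching y values: 8, 11 (2 points).
  x = 9: rhs = 1, matching y values: 1, 18 (2 points).
  x = 10: rhs = 11, matching y values: 7, 12 (2 points).
  x = 11: rhs = 5, matching y values: 9, 10 (2 points).
  x = 12: rhs = 8, matching y values: none (0 points).
  x = 13: rhs = 7, matching y values: 8, 11 (2 points).
  x = 14: rhs = 8, matching y values: none (0 points).
  x = 15: rhs = 17, matching y values: 6, 13 (2 points).
  x = 16: rhs = 2, matching y values: none (0 points).
  x = 17: rhs = 7, matching y values: 8, 11 (2 points).
  x = 18: rhs = 0, matching y values: 0 (1 points).
Total affine count: 25.
Full point count |E(F_19)| = 25 + 1 = 26.
Hasse bound: |26 − (19+1)| = |6| = 6 ≤ 2√19 ≈ 8.7178 ✓.


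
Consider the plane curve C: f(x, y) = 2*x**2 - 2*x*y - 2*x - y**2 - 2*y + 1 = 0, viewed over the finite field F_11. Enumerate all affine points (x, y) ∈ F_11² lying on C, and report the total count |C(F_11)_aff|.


Affine F_11-points: {(1, 2), (1, 5), (2, 2), (2, 3), (5, 5), (6, 4), (9, 6), (9, 7), (10, 4), (10, 7)}; count = 10.

For each of the 121 pairs (x, y) ∈ F_11², evaluate f(x, y) mod 11. Record the zeros.
  x = 0: [0↦1, 1↦9, 2↦4, 3↦8, 4↦10, 5↦10, 6↦8, 7↦4, 8↦9, 9↦1, 10↦2]  zeros at y ∈ ∅
  x = 1: [0↦1, 1↦7, 2↦0, 3↦2, 4↦2, 5↦0, 6↦7, 7↦1, 8↦4, 9↦5, 10↦4]  zeros at y ∈ {2, 5}
  x = 2: [0↦5, 1↦9, 2↦0, 3↦0, 4↦9, 5↦5, 6↦10, 7↦2, 8↦3, 9↦2, 10↦10]  zeros at y ∈ {2, 3}
  x = 3: [0↦2, 1↦4, 2↦4, 3↦2, 4↦9, 5↦3, 6↦6, 7↦7, 8↦6, 9↦3, 10↦9]  zeros at y ∈ ∅
  x = 4: [0↦3, 1↦3, 2↦1, 3↦8, 4↦2, 5↦5, 6↦6, 7↦5, 8↦2, 9↦8, 10↦1]  zeros at y ∈ ∅
  x = 5: [0↦8, 1↦6, 2↦2, 3↦7, 4↦10, 5↦0, 6↦10, 7↦7, 8↦2, 9↦6, 10↦8]  zeros at y ∈ {5}
  x = 6: [0↦6, 1↦2, 2↦7, 3↦10, 4↦0, 5↦10, 6↦7, 7↦2, 8↦6, 9↦8, 10↦8]  zeros at y ∈ {4}
  x = 7: [0↦8, 1↦2, 2↦5, 3↦6, 4↦5, 5↦2, 6↦8, 7↦1, 8↦3, 9↦3, 10↦1]  zeros at y ∈ ∅
  x = 8: [0↦3, 1↦6, 2↦7, 3↦6, 4↦3, 5↦9, 6↦2, 7↦4, 8↦4, 9↦2, 10↦9]  zeros at y ∈ ∅
  x = 9: [0↦2, 1↦3, 2↦2, 3↦10, 4↦5, 5↦9, 6↦0, 7↦0, 8↦9, 9↦5, 10↦10]  zeros at y ∈ {6, 7}
  x = 10: [0↦5, 1↦4, 2↦1, 3↦7, 4↦0, 5↦2, 6↦2, 7↦0, 8↦7, 9↦1, 10↦4]  zeros at y ∈ {4, 7}
Collecting zeros: affine points = {(1, 2), (1, 5), (2, 2), (2, 3), (5, 5), (6, 4), (9, 6), (9, 7), (10, 4), (10, 7)}.
Total count |C(F_11)_aff| = 10.


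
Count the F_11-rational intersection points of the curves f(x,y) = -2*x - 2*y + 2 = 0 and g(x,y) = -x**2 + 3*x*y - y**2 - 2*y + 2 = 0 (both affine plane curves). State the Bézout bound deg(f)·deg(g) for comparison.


Common zeros: ∅; count = 0; Bézout bound = 2.

deg(f) = 1, deg(g) = 2, so Bézout bound = 2.
Scan x ∈ F_11. For each x, list the y ∈ F_11 with f(x, y) ≡ 0 and those with g(x, y) ≡ 0 (mod 11); the common zeros in that column are the intersection.
  x = 0: f ≡ 0 at y ∈ {1}; g ≡ 0 at y ∈ {4, 5}; common: ∅.
  x = 1: f ≡ 0 at y ∈ {0}; g ≡ 0 at y ∈ {4, 8}; common: ∅.
  x = 2: f ≡ 0 at y ∈ {10}; g ≡ 0 at y ∈ ∅; common: ∅.
  x = 3: f ≡ 0 at y ∈ {9}; g ≡ 0 at y ∈ ∅; common: ∅.
  x = 4: f ≡ 0 at y ∈ {8}; g ≡ 0 at y ∈ {5}; common: ∅.
  x = 5: f ≡ 0 at y ∈ {7}; g ≡ 0 at y ∈ {1}; common: ∅.
  x = 6: f ≡ 0 at y ∈ {6}; g ≡ 0 at y ∈ ∅; common: ∅.
  x = 7: f ≡ 0 at y ∈ {5}; g ≡ 0 at y ∈ ∅; common: ∅.
  x = 8: f ≡ 0 at y ∈ {4}; g ≡ 0 at y ∈ {2, 9}; common: ∅.
  x = 9: f ≡ 0 at y ∈ {3}; g ≡ 0 at y ∈ {1, 2}; common: ∅.
  x = 10: f ≡ 0 at y ∈ {2}; g ≡ 0 at y ∈ ∅; common: ∅.
Collecting: common zeros = ∅, so the count is 0.
Comparison with the Bézout bound: 0 ≤ 2 = deg(f)·deg(g), as expected for curves with no common component (the affine F_11-count falls short of the bound because intersections may lie at infinity, over extension fields, or carry multiplicity).


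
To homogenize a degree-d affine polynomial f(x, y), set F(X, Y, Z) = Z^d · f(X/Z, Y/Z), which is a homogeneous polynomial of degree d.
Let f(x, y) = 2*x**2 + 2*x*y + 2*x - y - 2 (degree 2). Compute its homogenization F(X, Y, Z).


F(X, Y, Z) = 2*X**2 + 2*X*Y + 2*X*Z - Y*Z - 2*Z**2

deg(f) = 2.
Substitute x = X/Z, y = Y/Z into f, then multiply by Z^2.
  monomial 2·x^2·y^0 ↦ 2·X^2·Y^0·Z^0.
  monomial 2·x^1·y^1 ↦ 2·X^1·Y^1·Z^0.
  monomial 2·x^1·y^0 ↦ 2·X^1·Y^0·Z^1.
  monomial -1·x^0·y^1 ↦ -1·X^0·Y^1·Z^1.
  monomial -2·x^0·y^0 ↦ -2·X^0·Y^0·Z^2.
Collecting: F(X, Y, Z) = 2*X**2 + 2*X*Y + 2*X*Z - Y*Z - 2*Z**2.


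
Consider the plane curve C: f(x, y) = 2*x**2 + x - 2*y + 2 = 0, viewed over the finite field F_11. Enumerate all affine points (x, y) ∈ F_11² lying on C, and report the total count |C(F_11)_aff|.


Affine F_11-points: {(0, 1), (1, 8), (2, 6), (3, 6), (4, 8), (5, 1), (6, 7), (7, 4), (8, 3), (9, 4), (10, 7)}; count = 11.

For each of the 121 pairs (x, y) ∈ F_11², evaluate f(x, y) mod 11. Record the zeros.
  x = 0: [0↦2, 1↦0, 2↦9, 3↦7, 4↦5, 5↦3, 6↦1, 7↦10, 8↦8, 9↦6, 10↦4]  zeros at y ∈ {1}
  x = 1: [0↦5, 1↦3, 2↦1, 3↦10, 4↦8, 5↦6, 6↦4, 7↦2, 8↦0, 9↦9, 10↦7]  zeros at y ∈ {8}
  x = 2: [0↦1, 1↦10, 2↦8, 3↦6, 4↦4, 5↦2, 6↦0, 7↦9, 8↦7, 9↦5, 10↦3]  zeros at y ∈ {6}
  x = 3: [0↦1, 1↦10, 2↦8, 3↦6, 4↦4, 5↦2, 6↦0, 7↦9, 8↦7, 9↦5, 10↦3]  zeros at y ∈ {6}
  x = 4: [0↦5, 1↦3, 2↦1, 3↦10, 4↦8, 5↦6, 6↦4, 7↦2, 8↦0, 9↦9, 10↦7]  zeros at y ∈ {8}
  x = 5: [0↦2, 1↦0, 2↦9, 3↦7, 4↦5, 5↦3, 6↦1, 7↦10, 8↦8, 9↦6, 10↦4]  zeros at y ∈ {1}
  x = 6: [0↦3, 1↦1, 2↦10, 3↦8, 4↦6, 5↦4, 6↦2, 7↦0, 8↦9, 9↦7, 10↦5]  zeros at y ∈ {7}
  x = 7: [0↦8, 1↦6, 2↦4, 3↦2, 4↦0, 5↦9, 6↦7, 7↦5, 8↦3, 9↦1, 10↦10]  zeros at y ∈ {4}
  x = 8: [0↦6, 1↦4, 2↦2, 3↦0, 4↦9, 5↦7, 6↦5, 7↦3, 8↦1, 9↦10, 10↦8]  zeros at y ∈ {3}
  x = 9: [0↦8, 1↦6, 2↦4, 3↦2, 4↦0, 5↦9, 6↦7, 7↦5, 8↦3, 9↦1, 10↦10]  zeros at y ∈ {4}
  x = 10: [0↦3, 1↦1, 2↦10, 3↦8, 4↦6, 5↦4, 6↦2, 7↦0, 8↦9, 9↦7, 10↦5]  zeros at y ∈ {7}
Collecting zeros: affine points = {(0, 1), (1, 8), (2, 6), (3, 6), (4, 8), (5, 1), (6, 7), (7, 4), (8, 3), (9, 4), (10, 7)}.
Total count |C(F_11)_aff| = 11.


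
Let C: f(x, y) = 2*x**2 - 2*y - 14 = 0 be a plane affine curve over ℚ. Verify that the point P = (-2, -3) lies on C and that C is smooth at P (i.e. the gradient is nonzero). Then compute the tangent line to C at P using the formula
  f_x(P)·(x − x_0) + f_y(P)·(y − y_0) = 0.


Tangent line at P: -8*x - 2*y - 22 = 0.

Step 1: f(-2, -3) = 0, so P lies on C.
Step 2: partial derivatives
  f_x(x, y) = 4*x, f_y(x, y) = -2.
  f_x(P) = -8, f_y(P) = -2 (gradient nonzero, so P is smooth).
Step 3: tangent line at P: -8·(x − -2) + -2·(y − -3) = 0.
Expanding: -8*x - 2*y - 22 = 0.


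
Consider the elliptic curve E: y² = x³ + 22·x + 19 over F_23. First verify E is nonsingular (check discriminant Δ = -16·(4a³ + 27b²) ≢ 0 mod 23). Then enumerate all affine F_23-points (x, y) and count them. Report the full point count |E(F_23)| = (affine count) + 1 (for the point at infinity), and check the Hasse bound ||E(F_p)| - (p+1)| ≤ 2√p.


Affine points = {(2, 5), (2, 18), (5, 1), (5, 22), (9, 7), (9, 16), (13, 8), (13, 15), (14, 9), (14, 14), (17, 4), (17, 19), (20, 8), (20, 15), (21, 6), (21, 17)}; affine count = 16; |E(F_23)| = 17.

Discriminant check: Δ ∝ 4a³ + 27b² = 4·22³ + 27·19² = 4·10648 + 27·361 ≡ 14 (mod 23). Nonzero ⇒ E is nonsingular.
For each x ∈ F_23, compute rhs = x³ + 22·x + 19 mod 23, then count y ∈ F_23 with y² ≡ rhs.
  x = 0: rhs = 19, matching y values: none (0 points).
  x = 1: rhs = 19, matching y values: none (0 points).
  x = 2: rhs = 2, matching y values: 5, 18 (2 points).
  x = 3: rhs = 20, matching y values: none (0 points).
  x = 4: rhs = 10, matching y values: none (0 points).
  x = 5: rhs = 1, matching y values: 1, 22 (2 points).
  x = 6: rhs = 22, matching y values: none (0 points).
  x = 7: rhs = 10, matching y values: none (0 points).
  x = 8: rhs = 17, matching y values: none (0 points).
  x = 9: rhs = 3, matching y values: 7, 16 (2 points).
  x = 10: rhs = 20, matching y values: none (0 points).
  x = 11: rhs = 5, matching y values: none (0 points).
  x = 12: rhs = 10, matching y values: none (0 points).
  x = 13: rhs = 18, matching y values: 8, 15 (2 points).
  x = 14: rhs = 12, matching y values: 9, 14 (2 points).
  x = 15: rhs = 21, matching y values: none (0 points).
  x = 16: rhs = 5, matching y values: none (0 points).
  x = 17: rhs = 16, matching y values: 4, 19 (2 points).
  x = 18: rhs = 14, matching y values: none (0 points).
  x = 19: rhs = 5, matching y values: none (0 points).
  x = 20: rhs = 18, matching y values: 8, 15 (2 points).
  x = 21: rhs = 13, matching y values: 6, 17 (2 points).
  x = 22: rhs = 19, matching y values: none (0 points).
Total affine count: 16.
Full point count |E(F_23)| = 16 + 1 = 17.
Hasse bound: |17 − (23+1)| = |-7| = 7 ≤ 2√23 ≈ 9.5917 ✓.


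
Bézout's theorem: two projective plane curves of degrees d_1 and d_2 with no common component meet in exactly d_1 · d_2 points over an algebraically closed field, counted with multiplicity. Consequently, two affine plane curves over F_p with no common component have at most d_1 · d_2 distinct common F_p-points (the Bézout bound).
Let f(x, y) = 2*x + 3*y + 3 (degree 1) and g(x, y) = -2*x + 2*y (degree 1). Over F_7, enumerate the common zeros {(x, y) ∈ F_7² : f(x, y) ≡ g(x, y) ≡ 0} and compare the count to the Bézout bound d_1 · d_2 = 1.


Common zeros: {(5, 5)}; count = 1; Bézout bound = 1.

deg(f) = 1, deg(g) = 1, so Bézout bound = 1.
Scan x ∈ F_7. For each x, list the y ∈ F_7 with f(x, y) ≡ 0 and those with g(x, y) ≡ 0 (mod 7); the common zeros in that column are the intersection.
  x = 0: f ≡ 0 at y ∈ {6}; g ≡ 0 at y ∈ {0}; common: ∅.
  x = 1: f ≡ 0 at y ∈ {3}; g ≡ 0 at y ∈ {1}; common: ∅.
  x = 2: f ≡ 0 at y ∈ {0}; g ≡ 0 at y ∈ {2}; common: ∅.
  x = 3: f ≡ 0 at y ∈ {4}; g ≡ 0 at y ∈ {3}; common: ∅.
  x = 4: f ≡ 0 at y ∈ {1}; g ≡ 0 at y ∈ {4}; common: ∅.
  x = 5: f ≡ 0 at y ∈ {5}; g ≡ 0 at y ∈ {5}; common: {5}.
  x = 6: f ≡ 0 at y ∈ {2}; g ≡ 0 at y ∈ {6}; common: ∅.
Collecting: common zeros = {(5, 5)}, so the count is 1.
Comparison with the Bézout bound: 1 ≤ 1 = deg(f)·deg(g), as expected for curves with no common component (the bound is attained).


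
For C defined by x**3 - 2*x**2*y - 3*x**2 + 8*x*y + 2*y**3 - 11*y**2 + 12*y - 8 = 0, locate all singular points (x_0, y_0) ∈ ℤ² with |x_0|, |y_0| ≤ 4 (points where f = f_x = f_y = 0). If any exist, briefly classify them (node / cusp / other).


Singular points: {(2, 2)}; classification: node.

Compute partial derivatives:
  f_x = 3*x**2 - 4*x*y - 6*x + 8*y.
  f_y = -2*x**2 + 8*x + 6*y**2 - 22*y + 12.
Scan x_0 ∈ {−4, ..., 4}. For each x_0, f_y(x_0, y) is a polynomial in y; find its integer roots y ∈ {−4, ..., 4}, then test f_x and f at those candidates.
  x = -4: f_y(-4, y) = 6*y**2 - 22*y - 52; no integer root y with |y| ≤ 4.
  x = -3: f_y(-3, y) = 6*y**2 - 22*y - 30; no integer root y with |y| ≤ 4.
  x = -2: f_y(-2, y) = 6*y**2 - 22*y - 12; no integer root y with |y| ≤ 4.
  x = -1: f_y(-1, y) = 6*y**2 - 22*y + 2; no integer root y with |y| ≤ 4.
  x = 0: f_y(0, y) = 6*y**2 - 22*y + 12; vanishes at y ∈ {3}. (0, 3): f_x = 24 ≠ 0.
  x = 1: f_y(1, y) = 6*y**2 - 22*y + 18; no integer root y with |y| ≤ 4.
  x = 2: f_y(2, y) = 6*y**2 - 22*y + 20; vanishes at y ∈ {2}. (2, 2): f_x = 0, f = 0 — SINGULAR.
  x = 3: f_y(3, y) = 6*y**2 - 22*y + 18; no integer root y with |y| ≤ 4.
  x = 4: f_y(4, y) = 6*y**2 - 22*y + 12; vanishes at y ∈ {3}. (4, 3): f_x = 0 but f = -1 ≠ 0.
Only singular point on the grid: (2, 2).
Classify: substitute x = 2 + u, y = 2 + v and expand: f = u**3 - 2*u**2*v - u**2 + 2*v**3 + v**2.
No constant or linear terms (consistent with a singular point). Quadratic part: -u**2 + v**2. Cubic part: u**3 - 2*u**2*v + 2*v**3.
The quadratic part v**2 - u**2 = (v − u)(v + u) splits into two distinct linear factors, so there are two distinct tangent lines y − 2 = ±(x − 2) — this is a node (ordinary double point).
Classification: node.


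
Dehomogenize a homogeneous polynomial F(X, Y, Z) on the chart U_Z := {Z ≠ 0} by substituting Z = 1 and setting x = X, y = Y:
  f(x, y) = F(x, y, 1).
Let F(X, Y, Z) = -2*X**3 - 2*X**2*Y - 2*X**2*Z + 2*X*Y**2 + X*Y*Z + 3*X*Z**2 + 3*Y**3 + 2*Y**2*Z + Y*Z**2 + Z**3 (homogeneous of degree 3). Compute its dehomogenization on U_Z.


f(x, y) = -2*x**3 - 2*x**2*y - 2*x**2 + 2*x*y**2 + x*y + 3*x + 3*y**3 + 2*y**2 + y + 1

On U_Z we set Z = 1. Each monomial c·X^i·Y^j·Z^k in F becomes c·x^i·y^j·1^k = c·x^i·y^j.
Substituting Z = 1: F(X, Y, 1) = -2*x**3 - 2*x**2*y - 2*x**2 + 2*x*y**2 + x*y + 3*x + 3*y**3 + 2*y**2 + y + 1.
Note: deg(f) ≤ deg(F) = 3; strict inequality happens when F is divisible by Z (lost terms).


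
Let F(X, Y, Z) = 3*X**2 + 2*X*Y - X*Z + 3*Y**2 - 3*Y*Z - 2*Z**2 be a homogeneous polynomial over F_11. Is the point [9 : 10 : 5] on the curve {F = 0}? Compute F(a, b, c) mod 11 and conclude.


F(9,10,5) ≡ 5 (mod 11); P is NOT on the curve.

Evaluate F(9, 10, 5) term-by-term (mod 11).
  3*X**2 ↦ 3·81·1·1 = 243
  2*X*Y ↦ 2·9·10·1 = 180
  -X*Z ↦ -1·9·1·5 = -45
  3*Y**2 ↦ 3·1·100·1 = 300
  -3*Y*Z ↦ -3·1·10·5 = -150
  -2*Z**2 ↦ -2·1·1·25 = -50
Sum: F(9, 10, 5) = (243) + (180) + (-45) + (300) + (-150) + (-50) = 478.
Reducing mod 11: 478 ≡ 5 (mod 11).
Since F(a, b, c) ≡ 5 ≠ 0 (mod 11), P does NOT lie on the curve.


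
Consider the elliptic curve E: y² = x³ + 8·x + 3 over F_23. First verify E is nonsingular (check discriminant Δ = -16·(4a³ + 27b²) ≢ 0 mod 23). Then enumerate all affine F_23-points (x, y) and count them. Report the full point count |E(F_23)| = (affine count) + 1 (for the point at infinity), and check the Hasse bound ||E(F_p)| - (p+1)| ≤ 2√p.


Affine points = {(0, 7), (0, 16), (1, 9), (1, 14), (2, 2), (2, 21), (3, 10), (3, 13), (8, 2), (8, 21), (10, 5), (10, 18), (13, 2), (13, 21), (15, 5), (15, 18), (16, 8), (16, 15), (21, 5), (21, 18)}; affine count = 20; |E(F_23)| = 21.

Discriminant check: Δ ∝ 4a³ + 27b² = 4·8³ + 27·3² = 4·512 + 27·9 ≡ 14 (mod 23). Nonzero ⇒ E is nonsingular.
For each x ∈ F_23, compute rhs = x³ + 8·x + 3 mod 23, then count y ∈ F_23 with y² ≡ rhs.
  x = 0: rhs = 3, matching y values: 7, 16 (2 points).
  x = 1: rhs = 12, matching y values: 9, 14 (2 points).
  x = 2: rhs = 4, matching y values: 2, 21 (2 points).
  x = 3: rhs = 8, matching y values: 10, 13 (2 points).
  x = 4: rhs = 7, matching y values: none (0 points).
  x = 5: rhs = 7, matching y values: none (0 points).
  x = 6: rhs = 14, matching y values: none (0 points).
  x = 7: rhs = 11, matching y values: none (0 points).
  x = 8: rhs = 4, matching y values: 2, 21 (2 points).
  x = 9: rhs = 22, matching y values: none (0 points).
  x = 10: rhs = 2, matching y values: 5, 18 (2 points).
  x = 11: rhs = 19, matching y values: none (0 points).
  x = 12: rhs = 10, matching y values: none (0 points).
  x = 13: rhs = 4, matching y values: 2, 21 (2 points).
  x = 14: rhs = 7, matching y values: none (0 points).
  x = 15: rhs = 2, matching y values: 5, 18 (2 points).
  x = 16: rhs = 18, matching y values: 8, 15 (2 points).
  x = 17: rhs = 15, matching y values: none (0 points).
  x = 18: rhs = 22, matching y values: none (0 points).
  x = 19: rhs = 22, matching y values: none (0 points).
  x = 20: rhs = 21, matching y values: none (0 points).
  x = 21: rhs = 2, matching y values: 5, 18 (2 points).
  x = 22: rhs = 17, matching y values: none (0 points).
Total affine count: 20.
Full point count |E(F_23)| = 20 + 1 = 21.
Hasse bound: |21 − (23+1)| = |-3| = 3 ≤ 2√23 ≈ 9.5917 ✓.


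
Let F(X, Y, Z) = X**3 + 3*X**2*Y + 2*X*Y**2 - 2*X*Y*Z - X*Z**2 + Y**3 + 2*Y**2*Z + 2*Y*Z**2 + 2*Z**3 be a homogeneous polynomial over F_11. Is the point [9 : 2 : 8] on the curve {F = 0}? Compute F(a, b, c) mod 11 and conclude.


F(9,2,8) ≡ 4 (mod 11); P is NOT on the curve.

Evaluate F(9, 2, 8) term-by-term (mod 11).
  X**3 ↦ 1·729·1·1 = 729
  3*X**2*Y ↦ 3·81·2·1 = 486
  2*X*Y**2 ↦ 2·9·4·1 = 72
  -2*X*Y*Z ↦ -2·9·2·8 = -288
  -X*Z**2 ↦ -1·9·1·64 = -576
  Y**3 ↦ 1·1·8·1 = 8
  2*Y**2*Z ↦ 2·1·4·8 = 64
  2*Y*Z**2 ↦ 2·1·2·64 = 256
  2*Z**3 ↦ 2·1·1·512 = 1024
Sum: F(9, 2, 8) = (729) + (486) + (72) + (-288) + (-576) + (8) + (64) + (256) + (1024) = 1775.
Reducing mod 11: 1775 ≡ 4 (mod 11).
Since F(a, b, c) ≡ 4 ≠ 0 (mod 11), P does NOT lie on the curve.


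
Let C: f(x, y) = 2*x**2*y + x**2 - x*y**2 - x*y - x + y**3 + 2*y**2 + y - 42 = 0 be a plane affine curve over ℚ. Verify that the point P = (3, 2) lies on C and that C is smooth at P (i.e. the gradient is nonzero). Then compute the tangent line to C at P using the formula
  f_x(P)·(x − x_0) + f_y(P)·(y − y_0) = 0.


Tangent line at P: 23*x + 24*y - 117 = 0.

Step 1: f(3, 2) = 0, so P lies on C.
Step 2: partial derivatives
  f_x(x, y) = 4*x*y + 2*x - y**2 - y - 1, f_y(x, y) = 2*x**2 - 2*x*y - x + 3*y**2 + 4*y + 1.
  f_x(P) = 23, f_y(P) = 24 (gradient nonzero, so P is smooth).
Step 3: tangent line at P: 23·(x − 3) + 24·(y − 2) = 0.
Expanding: 23*x + 24*y - 117 = 0.


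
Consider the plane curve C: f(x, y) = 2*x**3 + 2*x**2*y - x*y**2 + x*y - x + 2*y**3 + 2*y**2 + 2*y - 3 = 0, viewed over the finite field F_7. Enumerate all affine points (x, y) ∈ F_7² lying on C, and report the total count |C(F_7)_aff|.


Affine F_7-points: {(1, 2), (3, 4), (4, 5), (6, 5)}; count = 4.

For each of the 49 pairs (x, y) ∈ F_7², evaluate f(x, y) mod 7. Record the zeros.
  x = 0: [0↦4, 1↦3, 2↦4, 3↦5, 4↦4, 5↦6, 6↦2]  zeros at y ∈ ∅
  x = 1: [0↦5, 1↦6, 2↦0, 3↦6, 4↦1, 5↦4, 6↦6]  zeros at y ∈ {2}
  x = 2: [0↦4, 1↦4, 2↦2, 3↦3, 4↦5, 5↦6, 6↦4]  zeros at y ∈ ∅
  x = 3: [0↦6, 1↦2, 2↦1, 3↦1, 4↦0, 5↦3, 6↦1]  zeros at y ∈ {4}
  x = 4: [0↦2, 1↦5, 2↦2, 3↦5, 4↦5, 5↦0, 6↦2]  zeros at y ∈ {5}
  x = 5: [0↦4, 1↦4, 2↦3, 3↦6, 4↦4, 5↦2, 6↦5]  zeros at y ∈ ∅
  x = 6: [0↦3, 1↦4, 2↦2, 3↦2, 4↦2, 5↦0, 6↦1]  zeros at y ∈ {5}
Collecting zeros: affine points = {(1, 2), (3, 4), (4, 5), (6, 5)}.
Total count |C(F_7)_aff| = 4.


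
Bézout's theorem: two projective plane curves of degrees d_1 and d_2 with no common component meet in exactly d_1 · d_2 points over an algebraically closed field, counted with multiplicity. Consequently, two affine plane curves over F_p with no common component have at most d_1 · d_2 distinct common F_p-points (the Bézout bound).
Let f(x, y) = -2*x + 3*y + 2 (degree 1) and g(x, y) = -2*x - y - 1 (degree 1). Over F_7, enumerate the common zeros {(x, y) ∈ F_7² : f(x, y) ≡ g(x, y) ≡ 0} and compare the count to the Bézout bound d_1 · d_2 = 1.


Common zeros: {(6, 1)}; count = 1; Bézout bound = 1.

deg(f) = 1, deg(g) = 1, so Bézout bound = 1.
Scan x ∈ F_7. For each x, list the y ∈ F_7 with f(x, y) ≡ 0 and those with g(x, y) ≡ 0 (mod 7); the common zeros in that column are the intersection.
  x = 0: f ≡ 0 at y ∈ {4}; g ≡ 0 at y ∈ {6}; common: ∅.
  x = 1: f ≡ 0 at y ∈ {0}; g ≡ 0 at y ∈ {4}; common: ∅.
  x = 2: f ≡ 0 at y ∈ {3}; g ≡ 0 at y ∈ {2}; common: ∅.
  x = 3: f ≡ 0 at y ∈ {6}; g ≡ 0 at y ∈ {0}; common: ∅.
  x = 4: f ≡ 0 at y ∈ {2}; g ≡ 0 at y ∈ {5}; common: ∅.
  x = 5: f ≡ 0 at y ∈ {5}; g ≡ 0 at y ∈ {3}; common: ∅.
  x = 6: f ≡ 0 at y ∈ {1}; g ≡ 0 at y ∈ {1}; common: {1}.
Collecting: common zeros = {(6, 1)}, so the count is 1.
Comparison with the Bézout bound: 1 ≤ 1 = deg(f)·deg(g), as expected for curves with no common component (the bound is attained).
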